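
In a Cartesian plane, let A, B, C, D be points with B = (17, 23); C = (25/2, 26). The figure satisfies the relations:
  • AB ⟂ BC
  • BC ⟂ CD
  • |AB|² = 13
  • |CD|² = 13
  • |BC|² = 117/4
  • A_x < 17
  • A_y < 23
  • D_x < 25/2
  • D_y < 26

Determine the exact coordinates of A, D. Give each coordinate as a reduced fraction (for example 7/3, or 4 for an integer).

A = (15, 20)
D = (21/2, 23)

1. A_x = 15  [[AB ⟂ BC ⇒ 9/2x-3y-15/2=0] ∩ [|A−(17, 23)|²=13]]
2. A_y = 20  [[AB ⟂ BC ⇒ 9/2x-3y-15/2=0] ∩ [|A−(17, 23)|²=13]]
   so A = (15, 20)
3. D_x = 21/2  [[BC ⟂ CD ⇒ -9/2x+3y-87/4=0] ∩ [|D−(25/2, 26)|²=13]]
4. D_y = 23  [[BC ⟂ CD ⇒ -9/2x+3y-87/4=0] ∩ [|D−(25/2, 26)|²=13]]
   so D = (21/2, 23)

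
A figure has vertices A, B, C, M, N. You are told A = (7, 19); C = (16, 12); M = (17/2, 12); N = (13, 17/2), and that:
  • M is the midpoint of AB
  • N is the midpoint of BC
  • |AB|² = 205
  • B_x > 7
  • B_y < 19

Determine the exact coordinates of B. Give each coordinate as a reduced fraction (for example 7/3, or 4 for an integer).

1. B_x = 10  [B = 2·M−A = 2·(17/2, 12)−(7, 19)]
2. B_y = 5  [B = 2·M−A = 2·(17/2, 12)−(7, 19)]
   so B = (10, 5)

B = (10, 5)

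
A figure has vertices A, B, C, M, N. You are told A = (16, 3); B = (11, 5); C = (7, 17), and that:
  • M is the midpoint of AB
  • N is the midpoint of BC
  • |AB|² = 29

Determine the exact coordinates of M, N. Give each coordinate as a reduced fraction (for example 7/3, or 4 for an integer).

1. M_x = 27/2  [2·M = A+B = (16, 3)+(11, 5)]
2. M_y = 4  [2·M = A+B = (16, 3)+(11, 5)]
   so M = (27/2, 4)
3. N_x = 9  [2·N = B+C = (11, 5)+(7, 17)]
4. N_y = 11  [2·N = B+C = (11, 5)+(7, 17)]
   so N = (9, 11)

M = (27/2, 4)
N = (9, 11)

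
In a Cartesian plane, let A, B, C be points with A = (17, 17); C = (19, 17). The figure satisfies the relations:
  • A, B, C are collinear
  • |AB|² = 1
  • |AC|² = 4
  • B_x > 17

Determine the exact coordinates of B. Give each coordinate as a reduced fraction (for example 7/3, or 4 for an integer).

1. B_x = 18  [[A, B, C are collinear ⇒ -2y+34=0] ∩ [|B−(17, 17)|²=1]]
2. B_y = 17  [[A, B, C are collinear ⇒ -2y+34=0] ∩ [|B−(17, 17)|²=1]]
   so B = (18, 17)

B = (18, 17)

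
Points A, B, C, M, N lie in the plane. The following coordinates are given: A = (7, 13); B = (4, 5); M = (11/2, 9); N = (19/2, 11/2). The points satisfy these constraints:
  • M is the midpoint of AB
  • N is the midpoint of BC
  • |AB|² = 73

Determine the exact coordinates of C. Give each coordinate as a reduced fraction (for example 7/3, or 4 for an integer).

1. C_x = 15  [C = 2·N−B = 2·(19/2, 11/2)−(4, 5)]
2. C_y = 6  [C = 2·N−B = 2·(19/2, 11/2)−(4, 5)]
   so C = (15, 6)

C = (15, 6)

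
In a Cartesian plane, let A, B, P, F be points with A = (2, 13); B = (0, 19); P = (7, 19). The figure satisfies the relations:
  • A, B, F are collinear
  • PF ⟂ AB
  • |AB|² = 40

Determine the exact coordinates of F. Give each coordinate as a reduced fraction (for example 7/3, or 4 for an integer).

1. F_x = 7/10  [[A, B, F are collinear ⇒ -6x-2y+38=0] ∩ [PF ⟂ AB ⇒ -2x+6y-100=0]]
2. F_y = 169/10  [[A, B, F are collinear ⇒ -6x-2y+38=0] ∩ [PF ⟂ AB ⇒ -2x+6y-100=0]]
   so F = (7/10, 169/10)

F = (7/10, 169/10)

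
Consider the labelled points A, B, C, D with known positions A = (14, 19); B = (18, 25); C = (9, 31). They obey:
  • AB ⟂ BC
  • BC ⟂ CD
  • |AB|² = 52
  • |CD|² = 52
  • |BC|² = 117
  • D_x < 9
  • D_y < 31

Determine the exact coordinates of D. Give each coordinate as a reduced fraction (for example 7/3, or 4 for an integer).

1. D_x = 5  [[BC ⟂ CD ⇒ -9x+6y-105=0] ∩ [|D−(9, 31)|²=52]]
2. D_y = 25  [[BC ⟂ CD ⇒ -9x+6y-105=0] ∩ [|D−(9, 31)|²=52]]
   so D = (5, 25)

D = (5, 25)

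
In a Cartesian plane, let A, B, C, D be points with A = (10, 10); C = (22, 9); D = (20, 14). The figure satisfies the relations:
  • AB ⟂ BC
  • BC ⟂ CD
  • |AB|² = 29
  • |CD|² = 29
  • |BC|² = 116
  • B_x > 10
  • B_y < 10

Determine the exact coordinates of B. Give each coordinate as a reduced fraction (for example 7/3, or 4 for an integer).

B = (12, 5)

1. B_x = 12  [[BC ⟂ CD ⇒ 2x-5y+1=0] ∩ [|B−(10, 10)|²=29]]
2. B_y = 5  [[BC ⟂ CD ⇒ 2x-5y+1=0] ∩ [|B−(10, 10)|²=29]]
   so B = (12, 5)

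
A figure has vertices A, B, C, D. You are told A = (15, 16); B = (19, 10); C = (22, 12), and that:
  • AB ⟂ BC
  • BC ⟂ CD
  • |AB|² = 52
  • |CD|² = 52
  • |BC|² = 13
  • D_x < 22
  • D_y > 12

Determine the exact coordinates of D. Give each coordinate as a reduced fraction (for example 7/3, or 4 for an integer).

1. D_x = 18  [[BC ⟂ CD ⇒ 3x+2y-90=0] ∩ [|D−(22, 12)|²=52]]
2. D_y = 18  [[BC ⟂ CD ⇒ 3x+2y-90=0] ∩ [|D−(22, 12)|²=52]]
   so D = (18, 18)

D = (18, 18)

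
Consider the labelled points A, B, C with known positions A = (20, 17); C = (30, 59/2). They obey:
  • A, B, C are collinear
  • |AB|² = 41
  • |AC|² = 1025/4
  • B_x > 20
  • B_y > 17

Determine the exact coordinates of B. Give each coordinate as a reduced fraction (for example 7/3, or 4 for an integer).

B = (24, 22)

1. B_x = 24  [[A, B, C are collinear ⇒ 25/2x-10y-80=0] ∩ [|B−(20, 17)|²=41]]
2. B_y = 22  [[A, B, C are collinear ⇒ 25/2x-10y-80=0] ∩ [|B−(20, 17)|²=41]]
   so B = (24, 22)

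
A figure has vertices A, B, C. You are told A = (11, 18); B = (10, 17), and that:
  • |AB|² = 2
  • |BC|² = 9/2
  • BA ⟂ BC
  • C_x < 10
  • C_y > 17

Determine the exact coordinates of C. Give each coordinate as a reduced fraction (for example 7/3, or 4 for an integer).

1. C_x = 17/2  [[BA ⟂ BC ⇒ 1x+1y-27=0] ∩ [|C−(10, 17)|²=9/2]]
2. C_y = 37/2  [[BA ⟂ BC ⇒ 1x+1y-27=0] ∩ [|C−(10, 17)|²=9/2]]
   so C = (17/2, 37/2)

C = (17/2, 37/2)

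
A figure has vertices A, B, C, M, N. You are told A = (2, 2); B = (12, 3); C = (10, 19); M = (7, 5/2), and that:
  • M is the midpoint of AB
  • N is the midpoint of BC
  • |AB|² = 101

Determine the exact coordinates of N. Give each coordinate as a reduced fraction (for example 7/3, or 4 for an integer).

1. N_x = 11  [2·N = B+C = (12, 3)+(10, 19)]
2. N_y = 11  [2·N = B+C = (12, 3)+(10, 19)]
   so N = (11, 11)

N = (11, 11)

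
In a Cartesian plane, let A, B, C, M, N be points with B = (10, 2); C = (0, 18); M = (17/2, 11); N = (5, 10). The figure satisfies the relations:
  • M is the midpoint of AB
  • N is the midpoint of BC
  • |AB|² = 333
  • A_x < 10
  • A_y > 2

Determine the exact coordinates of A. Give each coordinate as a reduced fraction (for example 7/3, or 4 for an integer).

1. A_x = 7  [A = 2·M−B = 2·(17/2, 11)−(10, 2)]
2. A_y = 20  [A = 2·M−B = 2·(17/2, 11)−(10, 2)]
   so A = (7, 20)

A = (7, 20)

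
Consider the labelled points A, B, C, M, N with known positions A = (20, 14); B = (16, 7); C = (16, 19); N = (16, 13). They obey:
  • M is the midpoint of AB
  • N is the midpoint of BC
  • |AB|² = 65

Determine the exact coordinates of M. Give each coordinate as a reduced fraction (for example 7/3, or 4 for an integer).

M = (18, 21/2)

1. M_x = 18  [2·M = A+B = (20, 14)+(16, 7)]
2. M_y = 21/2  [2·M = A+B = (20, 14)+(16, 7)]
   so M = (18, 21/2)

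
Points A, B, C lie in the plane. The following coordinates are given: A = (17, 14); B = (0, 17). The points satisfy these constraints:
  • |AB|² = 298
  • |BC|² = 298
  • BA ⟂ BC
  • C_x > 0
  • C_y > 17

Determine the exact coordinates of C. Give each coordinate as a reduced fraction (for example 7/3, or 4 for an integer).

1. C_x = 3  [[BA ⟂ BC ⇒ 17x-3y+51=0] ∩ [|C−(0, 17)|²=298]]
2. C_y = 34  [[BA ⟂ BC ⇒ 17x-3y+51=0] ∩ [|C−(0, 17)|²=298]]
   so C = (3, 34)

C = (3, 34)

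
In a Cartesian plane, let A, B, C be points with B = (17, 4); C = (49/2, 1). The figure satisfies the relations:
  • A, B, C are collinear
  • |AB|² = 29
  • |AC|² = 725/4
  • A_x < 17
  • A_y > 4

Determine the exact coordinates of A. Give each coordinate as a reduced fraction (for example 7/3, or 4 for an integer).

1. A_x = 12  [[A, B, C are collinear ⇒ 3x+15/2y-81=0] ∩ [|A−(17, 4)|²=29]]
2. A_y = 6  [[A, B, C are collinear ⇒ 3x+15/2y-81=0] ∩ [|A−(17, 4)|²=29]]
   so A = (12, 6)

A = (12, 6)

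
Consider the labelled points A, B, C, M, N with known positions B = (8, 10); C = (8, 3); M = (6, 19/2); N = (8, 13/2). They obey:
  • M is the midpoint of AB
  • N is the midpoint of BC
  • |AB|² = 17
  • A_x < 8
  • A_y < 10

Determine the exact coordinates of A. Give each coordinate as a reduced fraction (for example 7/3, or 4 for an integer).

A = (4, 9)

1. A_x = 4  [A = 2·M−B = 2·(6, 19/2)−(8, 10)]
2. A_y = 9  [A = 2·M−B = 2·(6, 19/2)−(8, 10)]
   so A = (4, 9)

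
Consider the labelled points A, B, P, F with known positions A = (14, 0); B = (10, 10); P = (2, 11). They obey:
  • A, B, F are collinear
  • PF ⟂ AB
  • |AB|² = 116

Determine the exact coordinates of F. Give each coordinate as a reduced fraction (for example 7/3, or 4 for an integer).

F = (248/29, 395/29)

1. F_x = 248/29  [[A, B, F are collinear ⇒ -10x-4y+140=0] ∩ [PF ⟂ AB ⇒ -4x+10y-102=0]]
2. F_y = 395/29  [[A, B, F are collinear ⇒ -10x-4y+140=0] ∩ [PF ⟂ AB ⇒ -4x+10y-102=0]]
   so F = (248/29, 395/29)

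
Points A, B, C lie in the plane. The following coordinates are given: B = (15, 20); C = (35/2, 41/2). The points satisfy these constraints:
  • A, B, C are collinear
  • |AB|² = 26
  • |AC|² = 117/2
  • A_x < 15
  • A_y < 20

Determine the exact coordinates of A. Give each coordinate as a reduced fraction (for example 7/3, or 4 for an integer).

A = (10, 19)

1. A_x = 10  [[A, B, C are collinear ⇒ -1/2x+5/2y-85/2=0] ∩ [|A−(15, 20)|²=26]]
2. A_y = 19  [[A, B, C are collinear ⇒ -1/2x+5/2y-85/2=0] ∩ [|A−(15, 20)|²=26]]
   so A = (10, 19)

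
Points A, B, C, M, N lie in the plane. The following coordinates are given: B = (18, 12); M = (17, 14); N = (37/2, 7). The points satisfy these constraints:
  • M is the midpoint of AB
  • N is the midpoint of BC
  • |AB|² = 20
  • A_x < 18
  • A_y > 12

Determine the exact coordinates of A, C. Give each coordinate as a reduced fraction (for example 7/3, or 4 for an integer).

A = (16, 16)
C = (19, 2)

1. A_x = 16  [A = 2·M−B = 2·(17, 14)−(18, 12)]
2. A_y = 16  [A = 2·M−B = 2·(17, 14)−(18, 12)]
   so A = (16, 16)
3. C_x = 19  [C = 2·N−B = 2·(37/2, 7)−(18, 12)]
4. C_y = 2  [C = 2·N−B = 2·(37/2, 7)−(18, 12)]
   so C = (19, 2)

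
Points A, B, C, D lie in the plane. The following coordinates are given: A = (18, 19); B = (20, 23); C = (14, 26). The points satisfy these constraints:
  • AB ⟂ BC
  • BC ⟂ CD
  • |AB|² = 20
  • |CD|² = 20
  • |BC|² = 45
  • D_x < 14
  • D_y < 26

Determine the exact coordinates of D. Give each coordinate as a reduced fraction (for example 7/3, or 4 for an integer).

1. D_x = 12  [[BC ⟂ CD ⇒ -6x+3y+6=0] ∩ [|D−(14, 26)|²=20]]
2. D_y = 22  [[BC ⟂ CD ⇒ -6x+3y+6=0] ∩ [|D−(14, 26)|²=20]]
   so D = (12, 22)

D = (12, 22)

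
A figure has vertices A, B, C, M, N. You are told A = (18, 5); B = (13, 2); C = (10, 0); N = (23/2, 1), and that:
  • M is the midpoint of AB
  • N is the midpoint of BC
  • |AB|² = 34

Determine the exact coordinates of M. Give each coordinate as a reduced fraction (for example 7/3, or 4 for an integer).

1. M_x = 31/2  [2·M = A+B = (18, 5)+(13, 2)]
2. M_y = 7/2  [2·M = A+B = (18, 5)+(13, 2)]
   so M = (31/2, 7/2)

M = (31/2, 7/2)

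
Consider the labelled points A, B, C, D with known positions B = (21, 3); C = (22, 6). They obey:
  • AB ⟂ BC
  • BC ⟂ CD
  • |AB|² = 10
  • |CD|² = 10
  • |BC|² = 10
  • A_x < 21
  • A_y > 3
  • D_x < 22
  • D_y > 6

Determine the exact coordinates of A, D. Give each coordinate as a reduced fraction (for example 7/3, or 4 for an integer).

A = (18, 4)
D = (19, 7)

1. A_x = 18  [[AB ⟂ BC ⇒ -1x-3y+30=0] ∩ [|A−(21, 3)|²=10]]
2. A_y = 4  [[AB ⟂ BC ⇒ -1x-3y+30=0] ∩ [|A−(21, 3)|²=10]]
   so A = (18, 4)
3. D_x = 19  [[BC ⟂ CD ⇒ 1x+3y-40=0] ∩ [|D−(22, 6)|²=10]]
4. D_y = 7  [[BC ⟂ CD ⇒ 1x+3y-40=0] ∩ [|D−(22, 6)|²=10]]
   so D = (19, 7)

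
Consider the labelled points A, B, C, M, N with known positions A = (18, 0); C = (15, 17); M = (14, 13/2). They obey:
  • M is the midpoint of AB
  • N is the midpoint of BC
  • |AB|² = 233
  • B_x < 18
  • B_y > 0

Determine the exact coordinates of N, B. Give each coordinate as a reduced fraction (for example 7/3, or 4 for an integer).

N = (25/2, 15)
B = (10, 13)

1. B_x = 10  [B = 2·M−A = 2·(14, 13/2)−(18, 0)]
2. B_y = 13  [B = 2·M−A = 2·(14, 13/2)−(18, 0)]
   so B = (10, 13)
3. N_x = 25/2  [2·N = B+C = (10, 13)+(15, 17)]
4. N_y = 15  [2·N = B+C = (10, 13)+(15, 17)]
   so N = (25/2, 15)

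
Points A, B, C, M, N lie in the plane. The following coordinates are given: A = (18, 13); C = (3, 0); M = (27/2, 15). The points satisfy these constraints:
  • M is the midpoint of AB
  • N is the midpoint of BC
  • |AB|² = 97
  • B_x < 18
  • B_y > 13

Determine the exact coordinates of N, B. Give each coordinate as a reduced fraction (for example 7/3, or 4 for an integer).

N = (6, 17/2)
B = (9, 17)

1. B_x = 9  [B = 2·M−A = 2·(27/2, 15)−(18, 13)]
2. B_y = 17  [B = 2·M−A = 2·(27/2, 15)−(18, 13)]
   so B = (9, 17)
3. N_x = 6  [2·N = B+C = (9, 17)+(3, 0)]
4. N_y = 17/2  [2·N = B+C = (9, 17)+(3, 0)]
   so N = (6, 17/2)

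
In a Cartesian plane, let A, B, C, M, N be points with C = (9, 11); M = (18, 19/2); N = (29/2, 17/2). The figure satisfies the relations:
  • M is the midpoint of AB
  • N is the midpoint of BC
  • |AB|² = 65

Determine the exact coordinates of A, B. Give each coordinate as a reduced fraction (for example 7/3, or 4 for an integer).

A = (16, 13)
B = (20, 6)

1. B_x = 20  [B = 2·N−C = 2·(29/2, 17/2)−(9, 11)]
2. B_y = 6  [B = 2·N−C = 2·(29/2, 17/2)−(9, 11)]
   so B = (20, 6)
3. A_x = 16  [A = 2·M−B = 2·(18, 19/2)−(20, 6)]
4. A_y = 13  [A = 2·M−B = 2·(18, 19/2)−(20, 6)]
   so A = (16, 13)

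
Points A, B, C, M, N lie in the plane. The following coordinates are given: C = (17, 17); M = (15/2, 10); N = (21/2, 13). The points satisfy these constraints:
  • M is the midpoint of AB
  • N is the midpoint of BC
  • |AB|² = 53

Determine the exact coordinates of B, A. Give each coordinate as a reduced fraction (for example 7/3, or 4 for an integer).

1. B_x = 4  [B = 2·N−C = 2·(21/2, 13)−(17, 17)]
2. B_y = 9  [B = 2·N−C = 2·(21/2, 13)−(17, 17)]
   so B = (4, 9)
3. A_x = 11  [A = 2·M−B = 2·(15/2, 10)−(4, 9)]
4. A_y = 11  [A = 2·M−B = 2·(15/2, 10)−(4, 9)]
   so A = (11, 11)

B = (4, 9)
A = (11, 11)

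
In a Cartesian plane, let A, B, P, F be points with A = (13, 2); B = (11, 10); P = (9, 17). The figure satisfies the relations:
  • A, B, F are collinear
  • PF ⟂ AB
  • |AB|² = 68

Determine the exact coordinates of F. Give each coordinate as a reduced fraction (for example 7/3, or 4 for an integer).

1. F_x = 157/17  [[A, B, F are collinear ⇒ -8x-2y+108=0] ∩ [PF ⟂ AB ⇒ -2x+8y-118=0]]
2. F_y = 290/17  [[A, B, F are collinear ⇒ -8x-2y+108=0] ∩ [PF ⟂ AB ⇒ -2x+8y-118=0]]
   so F = (157/17, 290/17)

F = (157/17, 290/17)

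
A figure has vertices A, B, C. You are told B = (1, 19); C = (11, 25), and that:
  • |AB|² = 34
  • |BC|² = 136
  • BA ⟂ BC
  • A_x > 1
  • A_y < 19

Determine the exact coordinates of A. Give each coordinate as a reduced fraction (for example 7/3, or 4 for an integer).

A = (4, 14)

1. A_x = 4  [[BA ⟂ BC ⇒ 10x+6y-124=0] ∩ [|A−(1, 19)|²=34]]
2. A_y = 14  [[BA ⟂ BC ⇒ 10x+6y-124=0] ∩ [|A−(1, 19)|²=34]]
   so A = (4, 14)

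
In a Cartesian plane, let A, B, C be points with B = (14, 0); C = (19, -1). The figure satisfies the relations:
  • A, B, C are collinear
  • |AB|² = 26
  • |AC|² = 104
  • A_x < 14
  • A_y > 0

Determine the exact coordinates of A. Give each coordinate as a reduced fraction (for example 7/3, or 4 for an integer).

A = (9, 1)

1. A_x = 9  [[A, B, C are collinear ⇒ 1x+5y-14=0] ∩ [|A−(14, 0)|²=26]]
2. A_y = 1  [[A, B, C are collinear ⇒ 1x+5y-14=0] ∩ [|A−(14, 0)|²=26]]
   so A = (9, 1)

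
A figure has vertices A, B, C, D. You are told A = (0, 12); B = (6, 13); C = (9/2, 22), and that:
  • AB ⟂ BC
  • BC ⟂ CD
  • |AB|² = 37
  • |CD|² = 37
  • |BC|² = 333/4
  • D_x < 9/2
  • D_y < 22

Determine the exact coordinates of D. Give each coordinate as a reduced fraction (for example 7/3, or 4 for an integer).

D = (-3/2, 21)

1. D_x = -3/2  [[BC ⟂ CD ⇒ -3/2x+9y-765/4=0] ∩ [|D−(9/2, 22)|²=37]]
2. D_y = 21  [[BC ⟂ CD ⇒ -3/2x+9y-765/4=0] ∩ [|D−(9/2, 22)|²=37]]
   so D = (-3/2, 21)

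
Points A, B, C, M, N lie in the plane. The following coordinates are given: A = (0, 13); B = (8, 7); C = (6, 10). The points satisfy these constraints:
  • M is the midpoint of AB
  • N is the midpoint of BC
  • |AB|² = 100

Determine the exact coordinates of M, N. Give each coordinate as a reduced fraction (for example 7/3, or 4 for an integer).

M = (4, 10)
N = (7, 17/2)

1. M_x = 4  [2·M = A+B = (0, 13)+(8, 7)]
2. M_y = 10  [2·M = A+B = (0, 13)+(8, 7)]
   so M = (4, 10)
3. N_x = 7  [2·N = B+C = (8, 7)+(6, 10)]
4. N_y = 17/2  [2·N = B+C = (8, 7)+(6, 10)]
   so N = (7, 17/2)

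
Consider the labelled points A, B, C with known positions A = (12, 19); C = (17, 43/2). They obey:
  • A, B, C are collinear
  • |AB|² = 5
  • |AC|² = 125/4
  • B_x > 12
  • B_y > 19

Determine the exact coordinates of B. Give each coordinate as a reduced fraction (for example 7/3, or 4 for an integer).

B = (14, 20)

1. B_x = 14  [[A, B, C are collinear ⇒ 5/2x-5y+65=0] ∩ [|B−(12, 19)|²=5]]
2. B_y = 20  [[A, B, C are collinear ⇒ 5/2x-5y+65=0] ∩ [|B−(12, 19)|²=5]]
   so B = (14, 20)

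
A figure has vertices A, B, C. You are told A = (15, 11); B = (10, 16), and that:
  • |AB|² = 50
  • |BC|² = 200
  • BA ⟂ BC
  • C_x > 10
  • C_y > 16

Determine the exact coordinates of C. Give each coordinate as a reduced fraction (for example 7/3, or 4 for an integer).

1. C_x = 20  [[BA ⟂ BC ⇒ 5x-5y+30=0] ∩ [|C−(10, 16)|²=200]]
2. C_y = 26  [[BA ⟂ BC ⇒ 5x-5y+30=0] ∩ [|C−(10, 16)|²=200]]
   so C = (20, 26)

C = (20, 26)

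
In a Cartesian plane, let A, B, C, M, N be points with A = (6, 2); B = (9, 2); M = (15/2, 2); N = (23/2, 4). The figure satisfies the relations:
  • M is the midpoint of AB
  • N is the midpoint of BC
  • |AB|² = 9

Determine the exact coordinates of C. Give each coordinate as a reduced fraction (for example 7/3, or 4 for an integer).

1. C_x = 14  [C = 2·N−B = 2·(23/2, 4)−(9, 2)]
2. C_y = 6  [C = 2·N−B = 2·(23/2, 4)−(9, 2)]
   so C = (14, 6)

C = (14, 6)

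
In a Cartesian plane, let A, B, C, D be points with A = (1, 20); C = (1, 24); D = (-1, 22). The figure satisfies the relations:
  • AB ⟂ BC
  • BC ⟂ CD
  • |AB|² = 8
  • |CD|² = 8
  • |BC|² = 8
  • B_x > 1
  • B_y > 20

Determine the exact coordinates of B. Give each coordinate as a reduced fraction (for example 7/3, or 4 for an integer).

B = (3, 22)

1. B_x = 3  [[BC ⟂ CD ⇒ 2x+2y-50=0] ∩ [|B−(1, 20)|²=8]]
2. B_y = 22  [[BC ⟂ CD ⇒ 2x+2y-50=0] ∩ [|B−(1, 20)|²=8]]
   so B = (3, 22)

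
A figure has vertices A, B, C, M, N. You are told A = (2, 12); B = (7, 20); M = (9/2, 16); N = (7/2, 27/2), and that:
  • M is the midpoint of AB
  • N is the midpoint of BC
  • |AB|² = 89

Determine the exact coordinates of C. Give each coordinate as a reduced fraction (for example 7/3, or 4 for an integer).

C = (0, 7)

1. C_x = 0  [C = 2·N−B = 2·(7/2, 27/2)−(7, 20)]
2. C_y = 7  [C = 2·N−B = 2·(7/2, 27/2)−(7, 20)]
   so C = (0, 7)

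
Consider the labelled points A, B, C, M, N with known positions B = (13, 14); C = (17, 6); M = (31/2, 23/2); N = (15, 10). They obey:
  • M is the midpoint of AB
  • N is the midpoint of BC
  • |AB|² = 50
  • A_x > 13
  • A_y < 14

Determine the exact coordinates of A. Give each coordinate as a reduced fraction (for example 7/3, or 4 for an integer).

A = (18, 9)

1. A_x = 18  [A = 2·M−B = 2·(31/2, 23/2)−(13, 14)]
2. A_y = 9  [A = 2·M−B = 2·(31/2, 23/2)−(13, 14)]
   so A = (18, 9)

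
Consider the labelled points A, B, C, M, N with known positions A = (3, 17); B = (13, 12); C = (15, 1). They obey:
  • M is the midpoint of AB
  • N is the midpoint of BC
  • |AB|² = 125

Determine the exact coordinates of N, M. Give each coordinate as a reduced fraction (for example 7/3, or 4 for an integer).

1. M_x = 8  [2·M = A+B = (3, 17)+(13, 12)]
2. M_y = 29/2  [2·M = A+B = (3, 17)+(13, 12)]
   so M = (8, 29/2)
3. N_x = 14  [2·N = B+C = (13, 12)+(15, 1)]
4. N_y = 13/2  [2·N = B+C = (13, 12)+(15, 1)]
   so N = (14, 13/2)

N = (14, 13/2)
M = (8, 29/2)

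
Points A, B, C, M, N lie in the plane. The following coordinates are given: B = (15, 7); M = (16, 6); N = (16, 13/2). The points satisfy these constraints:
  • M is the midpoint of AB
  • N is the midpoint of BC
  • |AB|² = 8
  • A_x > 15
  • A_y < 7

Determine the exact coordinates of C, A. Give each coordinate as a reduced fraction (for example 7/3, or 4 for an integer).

1. A_x = 17  [A = 2·M−B = 2·(16, 6)−(15, 7)]
2. A_y = 5  [A = 2·M−B = 2·(16, 6)−(15, 7)]
   so A = (17, 5)
3. C_x = 17  [C = 2·N−B = 2·(16, 13/2)−(15, 7)]
4. C_y = 6  [C = 2·N−B = 2·(16, 13/2)−(15, 7)]
   so C = (17, 6)

C = (17, 6)
A = (17, 5)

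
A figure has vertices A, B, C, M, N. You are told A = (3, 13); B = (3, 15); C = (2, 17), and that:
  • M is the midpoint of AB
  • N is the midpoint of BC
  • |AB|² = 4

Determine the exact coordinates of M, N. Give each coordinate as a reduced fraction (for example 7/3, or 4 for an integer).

1. M_x = 3  [2·M = A+B = (3, 13)+(3, 15)]
2. M_y = 14  [2·M = A+B = (3, 13)+(3, 15)]
   so M = (3, 14)
3. N_x = 5/2  [2·N = B+C = (3, 15)+(2, 17)]
4. N_y = 16  [2·N = B+C = (3, 15)+(2, 17)]
   so N = (5/2, 16)

M = (3, 14)
N = (5/2, 16)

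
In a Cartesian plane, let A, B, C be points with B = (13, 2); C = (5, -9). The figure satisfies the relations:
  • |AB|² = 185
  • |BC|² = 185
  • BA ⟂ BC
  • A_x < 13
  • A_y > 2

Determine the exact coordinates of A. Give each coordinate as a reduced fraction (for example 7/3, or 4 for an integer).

1. A_x = 2  [[BA ⟂ BC ⇒ -8x-11y+126=0] ∩ [|A−(13, 2)|²=185]]
2. A_y = 10  [[BA ⟂ BC ⇒ -8x-11y+126=0] ∩ [|A−(13, 2)|²=185]]
   so A = (2, 10)

A = (2, 10)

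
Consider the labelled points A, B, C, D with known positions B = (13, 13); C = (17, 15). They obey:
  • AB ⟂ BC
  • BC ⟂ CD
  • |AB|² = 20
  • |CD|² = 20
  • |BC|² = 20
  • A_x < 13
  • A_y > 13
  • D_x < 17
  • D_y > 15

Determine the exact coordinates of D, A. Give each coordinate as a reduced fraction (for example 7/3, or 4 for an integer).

D = (15, 19)
A = (11, 17)

1. D_x = 15  [[BC ⟂ CD ⇒ 4x+2y-98=0] ∩ [|D−(17, 15)|²=20]]
2. D_y = 19  [[BC ⟂ CD ⇒ 4x+2y-98=0] ∩ [|D−(17, 15)|²=20]]
   so D = (15, 19)
3. A_x = 11  [[AB ⟂ BC ⇒ -4x-2y+78=0] ∩ [|A−(13, 13)|²=20]]
4. A_y = 17  [[AB ⟂ BC ⇒ -4x-2y+78=0] ∩ [|A−(13, 13)|²=20]]
   so A = (11, 17)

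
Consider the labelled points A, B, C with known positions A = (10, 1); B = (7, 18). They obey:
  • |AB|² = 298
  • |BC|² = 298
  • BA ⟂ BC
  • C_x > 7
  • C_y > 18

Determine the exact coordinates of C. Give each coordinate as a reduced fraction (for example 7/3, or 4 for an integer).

C = (24, 21)

1. C_x = 24  [[BA ⟂ BC ⇒ 3x-17y+285=0] ∩ [|C−(7, 18)|²=298]]
2. C_y = 21  [[BA ⟂ BC ⇒ 3x-17y+285=0] ∩ [|C−(7, 18)|²=298]]
   so C = (24, 21)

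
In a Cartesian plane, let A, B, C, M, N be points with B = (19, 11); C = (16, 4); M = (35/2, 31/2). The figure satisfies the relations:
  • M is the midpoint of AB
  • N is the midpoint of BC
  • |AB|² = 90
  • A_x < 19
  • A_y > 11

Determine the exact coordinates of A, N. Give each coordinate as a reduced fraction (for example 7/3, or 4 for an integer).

A = (16, 20)
N = (35/2, 15/2)

1. A_x = 16  [A = 2·M−B = 2·(35/2, 31/2)−(19, 11)]
2. A_y = 20  [A = 2·M−B = 2·(35/2, 31/2)−(19, 11)]
   so A = (16, 20)
3. N_x = 35/2  [2·N = B+C = (19, 11)+(16, 4)]
4. N_y = 15/2  [2·N = B+C = (19, 11)+(16, 4)]
   so N = (35/2, 15/2)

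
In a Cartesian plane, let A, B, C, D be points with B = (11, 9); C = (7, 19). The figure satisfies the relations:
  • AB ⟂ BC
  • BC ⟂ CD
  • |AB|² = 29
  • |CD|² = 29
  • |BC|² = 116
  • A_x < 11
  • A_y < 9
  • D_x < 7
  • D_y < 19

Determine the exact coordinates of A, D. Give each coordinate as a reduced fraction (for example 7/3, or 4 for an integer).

A = (6, 7)
D = (2, 17)

1. A_x = 6  [[AB ⟂ BC ⇒ 4x-10y+46=0] ∩ [|A−(11, 9)|²=29]]
2. A_y = 7  [[AB ⟂ BC ⇒ 4x-10y+46=0] ∩ [|A−(11, 9)|²=29]]
   so A = (6, 7)
3. D_x = 2  [[BC ⟂ CD ⇒ -4x+10y-162=0] ∩ [|D−(7, 19)|²=29]]
4. D_y = 17  [[BC ⟂ CD ⇒ -4x+10y-162=0] ∩ [|D−(7, 19)|²=29]]
   so D = (2, 17)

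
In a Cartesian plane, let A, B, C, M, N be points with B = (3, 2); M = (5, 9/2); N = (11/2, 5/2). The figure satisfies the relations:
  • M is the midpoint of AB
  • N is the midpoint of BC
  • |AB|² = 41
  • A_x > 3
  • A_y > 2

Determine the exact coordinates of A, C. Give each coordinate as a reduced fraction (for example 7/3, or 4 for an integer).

A = (7, 7)
C = (8, 3)

1. A_x = 7  [A = 2·M−B = 2·(5, 9/2)−(3, 2)]
2. A_y = 7  [A = 2·M−B = 2·(5, 9/2)−(3, 2)]
   so A = (7, 7)
3. C_x = 8  [C = 2·N−B = 2·(11/2, 5/2)−(3, 2)]
4. C_y = 3  [C = 2·N−B = 2·(11/2, 5/2)−(3, 2)]
   so C = (8, 3)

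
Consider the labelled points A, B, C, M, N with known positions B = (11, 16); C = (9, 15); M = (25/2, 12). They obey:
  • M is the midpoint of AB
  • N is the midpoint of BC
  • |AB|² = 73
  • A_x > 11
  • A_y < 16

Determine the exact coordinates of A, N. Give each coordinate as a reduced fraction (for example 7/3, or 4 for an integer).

A = (14, 8)
N = (10, 31/2)

1. A_x = 14  [A = 2·M−B = 2·(25/2, 12)−(11, 16)]
2. A_y = 8  [A = 2·M−B = 2·(25/2, 12)−(11, 16)]
   so A = (14, 8)
3. N_x = 10  [2·N = B+C = (11, 16)+(9, 15)]
4. N_y = 31/2  [2·N = B+C = (11, 16)+(9, 15)]
   so N = (10, 31/2)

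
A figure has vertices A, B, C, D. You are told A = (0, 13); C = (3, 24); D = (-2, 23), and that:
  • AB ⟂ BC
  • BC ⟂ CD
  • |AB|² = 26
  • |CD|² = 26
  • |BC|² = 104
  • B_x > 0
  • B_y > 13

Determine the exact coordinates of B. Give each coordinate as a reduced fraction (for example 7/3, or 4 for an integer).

B = (5, 14)

1. B_x = 5  [[BC ⟂ CD ⇒ 5x+1y-39=0] ∩ [|B−(0, 13)|²=26]]
2. B_y = 14  [[BC ⟂ CD ⇒ 5x+1y-39=0] ∩ [|B−(0, 13)|²=26]]
   so B = (5, 14)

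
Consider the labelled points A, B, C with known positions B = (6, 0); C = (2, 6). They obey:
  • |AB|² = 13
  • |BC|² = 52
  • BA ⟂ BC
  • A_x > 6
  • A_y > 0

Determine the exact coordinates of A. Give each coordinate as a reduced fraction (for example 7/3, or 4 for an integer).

1. A_x = 9  [[BA ⟂ BC ⇒ -4x+6y+24=0] ∩ [|A−(6, 0)|²=13]]
2. A_y = 2  [[BA ⟂ BC ⇒ -4x+6y+24=0] ∩ [|A−(6, 0)|²=13]]
   so A = (9, 2)

A = (9, 2)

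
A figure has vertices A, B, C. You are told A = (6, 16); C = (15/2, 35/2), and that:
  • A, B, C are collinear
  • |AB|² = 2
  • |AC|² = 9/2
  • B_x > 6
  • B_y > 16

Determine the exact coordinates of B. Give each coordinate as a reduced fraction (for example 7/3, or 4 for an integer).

B = (7, 17)

1. B_x = 7  [[A, B, C are collinear ⇒ 3/2x-3/2y+15=0] ∩ [|B−(6, 16)|²=2]]
2. B_y = 17  [[A, B, C are collinear ⇒ 3/2x-3/2y+15=0] ∩ [|B−(6, 16)|²=2]]
   so B = (7, 17)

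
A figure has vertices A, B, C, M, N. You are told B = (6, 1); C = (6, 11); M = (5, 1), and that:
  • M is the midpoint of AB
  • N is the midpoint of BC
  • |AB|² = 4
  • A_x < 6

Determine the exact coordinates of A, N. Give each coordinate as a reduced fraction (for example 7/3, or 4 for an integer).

A = (4, 1)
N = (6, 6)

1. A_x = 4  [A = 2·M−B = 2·(5, 1)−(6, 1)]
2. A_y = 1  [A = 2·M−B = 2·(5, 1)−(6, 1)]
   so A = (4, 1)
3. N_x = 6  [2·N = B+C = (6, 1)+(6, 11)]
4. N_y = 6  [2·N = B+C = (6, 1)+(6, 11)]
   so N = (6, 6)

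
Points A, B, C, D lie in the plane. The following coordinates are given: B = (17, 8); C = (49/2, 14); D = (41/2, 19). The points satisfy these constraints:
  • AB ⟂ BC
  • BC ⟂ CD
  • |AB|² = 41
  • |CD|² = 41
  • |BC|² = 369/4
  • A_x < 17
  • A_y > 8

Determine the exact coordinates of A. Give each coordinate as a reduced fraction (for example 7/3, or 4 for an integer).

A = (13, 13)

1. A_x = 13  [[AB ⟂ BC ⇒ -15/2x-6y+351/2=0] ∩ [|A−(17, 8)|²=41]]
2. A_y = 13  [[AB ⟂ BC ⇒ -15/2x-6y+351/2=0] ∩ [|A−(17, 8)|²=41]]
   so A = (13, 13)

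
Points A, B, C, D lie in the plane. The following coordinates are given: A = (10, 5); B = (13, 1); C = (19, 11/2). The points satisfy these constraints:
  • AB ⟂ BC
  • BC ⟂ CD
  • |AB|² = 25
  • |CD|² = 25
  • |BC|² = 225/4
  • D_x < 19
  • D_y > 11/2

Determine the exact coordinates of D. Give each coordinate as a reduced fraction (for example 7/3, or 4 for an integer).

1. D_x = 16  [[BC ⟂ CD ⇒ 6x+9/2y-555/4=0] ∩ [|D−(19, 11/2)|²=25]]
2. D_y = 19/2  [[BC ⟂ CD ⇒ 6x+9/2y-555/4=0] ∩ [|D−(19, 11/2)|²=25]]
   so D = (16, 19/2)

D = (16, 19/2)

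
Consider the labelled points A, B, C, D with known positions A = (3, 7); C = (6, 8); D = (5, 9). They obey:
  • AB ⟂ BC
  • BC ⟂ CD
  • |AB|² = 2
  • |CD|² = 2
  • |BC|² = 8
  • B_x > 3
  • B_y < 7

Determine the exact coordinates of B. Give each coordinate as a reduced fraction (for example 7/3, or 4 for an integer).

B = (4, 6)

1. B_x = 4  [[BC ⟂ CD ⇒ 1x-1y+2=0] ∩ [|B−(3, 7)|²=2]]
2. B_y = 6  [[BC ⟂ CD ⇒ 1x-1y+2=0] ∩ [|B−(3, 7)|²=2]]
   so B = (4, 6)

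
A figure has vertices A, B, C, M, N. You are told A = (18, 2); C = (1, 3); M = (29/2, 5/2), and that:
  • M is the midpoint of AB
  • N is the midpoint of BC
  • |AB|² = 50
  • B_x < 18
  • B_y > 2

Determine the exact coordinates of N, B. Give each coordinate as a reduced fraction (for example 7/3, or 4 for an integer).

1. B_x = 11  [B = 2·M−A = 2·(29/2, 5/2)−(18, 2)]
2. B_y = 3  [B = 2·M−A = 2·(29/2, 5/2)−(18, 2)]
   so B = (11, 3)
3. N_x = 6  [2·N = B+C = (11, 3)+(1, 3)]
4. N_y = 3  [2·N = B+C = (11, 3)+(1, 3)]
   so N = (6, 3)

N = (6, 3)
B = (11, 3)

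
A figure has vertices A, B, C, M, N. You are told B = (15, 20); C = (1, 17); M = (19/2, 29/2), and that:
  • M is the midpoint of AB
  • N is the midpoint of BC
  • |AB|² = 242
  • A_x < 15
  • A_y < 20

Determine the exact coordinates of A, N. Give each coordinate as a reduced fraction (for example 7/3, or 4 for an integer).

A = (4, 9)
N = (8, 37/2)

1. A_x = 4  [A = 2·M−B = 2·(19/2, 29/2)−(15, 20)]
2. A_y = 9  [A = 2·M−B = 2·(19/2, 29/2)−(15, 20)]
   so A = (4, 9)
3. N_x = 8  [2·N = B+C = (15, 20)+(1, 17)]
4. N_y = 37/2  [2·N = B+C = (15, 20)+(1, 17)]
   so N = (8, 37/2)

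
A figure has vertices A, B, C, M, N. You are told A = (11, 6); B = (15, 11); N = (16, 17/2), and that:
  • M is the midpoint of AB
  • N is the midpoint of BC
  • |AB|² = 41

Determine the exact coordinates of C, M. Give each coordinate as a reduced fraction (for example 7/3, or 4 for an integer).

C = (17, 6)
M = (13, 17/2)

1. M_x = 13  [2·M = A+B = (11, 6)+(15, 11)]
2. M_y = 17/2  [2·M = A+B = (11, 6)+(15, 11)]
   so M = (13, 17/2)
3. C_x = 17  [C = 2·N−B = 2·(16, 17/2)−(15, 11)]
4. C_y = 6  [C = 2·N−B = 2·(16, 17/2)−(15, 11)]
   so C = (17, 6)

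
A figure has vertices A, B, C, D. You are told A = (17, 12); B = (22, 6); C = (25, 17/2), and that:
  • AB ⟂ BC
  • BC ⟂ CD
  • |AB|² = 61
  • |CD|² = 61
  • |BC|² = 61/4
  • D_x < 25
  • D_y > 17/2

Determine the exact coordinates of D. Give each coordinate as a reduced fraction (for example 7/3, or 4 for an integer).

D = (20, 29/2)

1. D_x = 20  [[BC ⟂ CD ⇒ 3x+5/2y-385/4=0] ∩ [|D−(25, 17/2)|²=61]]
2. D_y = 29/2  [[BC ⟂ CD ⇒ 3x+5/2y-385/4=0] ∩ [|D−(25, 17/2)|²=61]]
   so D = (20, 29/2)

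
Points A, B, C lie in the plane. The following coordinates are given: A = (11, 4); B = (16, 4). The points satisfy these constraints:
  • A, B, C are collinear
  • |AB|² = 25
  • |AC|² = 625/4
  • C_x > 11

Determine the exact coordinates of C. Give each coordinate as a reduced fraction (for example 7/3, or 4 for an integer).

C = (47/2, 4)

1. C_x = 47/2  [[A, B, C are collinear ⇒ 5y-20=0] ∩ [|C−(11, 4)|²=625/4]]
2. C_y = 4  [[A, B, C are collinear ⇒ 5y-20=0] ∩ [|C−(11, 4)|²=625/4]]
   so C = (47/2, 4)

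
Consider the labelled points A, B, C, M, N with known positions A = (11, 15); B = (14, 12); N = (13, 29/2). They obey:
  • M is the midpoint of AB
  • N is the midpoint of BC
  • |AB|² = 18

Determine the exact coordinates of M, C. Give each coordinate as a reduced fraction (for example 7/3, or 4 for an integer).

1. M_x = 25/2  [2·M = A+B = (11, 15)+(14, 12)]
2. M_y = 27/2  [2·M = A+B = (11, 15)+(14, 12)]
   so M = (25/2, 27/2)
3. C_x = 12  [C = 2·N−B = 2·(13, 29/2)−(14, 12)]
4. C_y = 17  [C = 2·N−B = 2·(13, 29/2)−(14, 12)]
   so C = (12, 17)

M = (25/2, 27/2)
C = (12, 17)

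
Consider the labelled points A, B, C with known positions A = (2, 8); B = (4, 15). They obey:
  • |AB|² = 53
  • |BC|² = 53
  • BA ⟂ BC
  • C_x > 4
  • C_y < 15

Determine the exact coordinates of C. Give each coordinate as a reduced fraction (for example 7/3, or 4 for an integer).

1. C_x = 11  [[BA ⟂ BC ⇒ -2x-7y+113=0] ∩ [|C−(4, 15)|²=53]]
2. C_y = 13  [[BA ⟂ BC ⇒ -2x-7y+113=0] ∩ [|C−(4, 15)|²=53]]
   so C = (11, 13)

C = (11, 13)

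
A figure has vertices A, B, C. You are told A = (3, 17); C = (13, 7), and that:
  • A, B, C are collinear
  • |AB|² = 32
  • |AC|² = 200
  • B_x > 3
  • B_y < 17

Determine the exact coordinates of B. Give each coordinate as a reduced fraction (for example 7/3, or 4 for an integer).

1. B_x = 7  [[A, B, C are collinear ⇒ -10x-10y+200=0] ∩ [|B−(3, 17)|²=32]]
2. B_y = 13  [[A, B, C are collinear ⇒ -10x-10y+200=0] ∩ [|B−(3, 17)|²=32]]
   so B = (7, 13)

B = (7, 13)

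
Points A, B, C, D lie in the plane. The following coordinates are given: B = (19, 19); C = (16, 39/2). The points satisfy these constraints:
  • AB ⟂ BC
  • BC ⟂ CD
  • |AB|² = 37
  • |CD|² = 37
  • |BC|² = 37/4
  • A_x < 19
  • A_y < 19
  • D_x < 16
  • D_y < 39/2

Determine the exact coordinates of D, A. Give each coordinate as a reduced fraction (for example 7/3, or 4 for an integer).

1. D_x = 15  [[BC ⟂ CD ⇒ -3x+1/2y+153/4=0] ∩ [|D−(16, 39/2)|²=37]]
2. D_y = 27/2  [[BC ⟂ CD ⇒ -3x+1/2y+153/4=0] ∩ [|D−(16, 39/2)|²=37]]
   so D = (15, 27/2)
3. A_x = 18  [[AB ⟂ BC ⇒ 3x-1/2y-95/2=0] ∩ [|A−(19, 19)|²=37]]
4. A_y = 13  [[AB ⟂ BC ⇒ 3x-1/2y-95/2=0] ∩ [|A−(19, 19)|²=37]]
   so A = (18, 13)

D = (15, 27/2)
A = (18, 13)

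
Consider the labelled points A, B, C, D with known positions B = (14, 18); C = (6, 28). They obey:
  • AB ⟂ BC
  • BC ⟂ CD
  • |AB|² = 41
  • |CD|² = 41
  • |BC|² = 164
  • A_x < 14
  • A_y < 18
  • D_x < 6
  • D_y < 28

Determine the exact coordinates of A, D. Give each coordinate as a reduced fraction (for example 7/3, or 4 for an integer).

A = (9, 14)
D = (1, 24)

1. A_x = 9  [[AB ⟂ BC ⇒ 8x-10y+68=0] ∩ [|A−(14, 18)|²=41]]
2. A_y = 14  [[AB ⟂ BC ⇒ 8x-10y+68=0] ∩ [|A−(14, 18)|²=41]]
   so A = (9, 14)
3. D_x = 1  [[BC ⟂ CD ⇒ -8x+10y-232=0] ∩ [|D−(6, 28)|²=41]]
4. D_y = 24  [[BC ⟂ CD ⇒ -8x+10y-232=0] ∩ [|D−(6, 28)|²=41]]
   so D = (1, 24)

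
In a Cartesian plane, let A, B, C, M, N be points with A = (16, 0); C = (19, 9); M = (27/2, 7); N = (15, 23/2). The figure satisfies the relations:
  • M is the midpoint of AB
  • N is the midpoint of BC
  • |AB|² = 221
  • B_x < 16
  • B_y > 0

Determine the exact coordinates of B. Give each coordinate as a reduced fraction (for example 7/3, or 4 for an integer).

B = (11, 14)

1. B_x = 11  [B = 2·M−A = 2·(27/2, 7)−(16, 0)]
2. B_y = 14  [B = 2·M−A = 2·(27/2, 7)−(16, 0)]
   so B = (11, 14)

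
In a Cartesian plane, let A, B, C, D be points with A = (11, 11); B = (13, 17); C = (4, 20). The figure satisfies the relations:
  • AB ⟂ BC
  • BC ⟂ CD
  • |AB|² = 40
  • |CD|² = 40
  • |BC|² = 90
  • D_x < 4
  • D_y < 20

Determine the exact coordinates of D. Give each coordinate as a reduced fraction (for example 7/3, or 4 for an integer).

1. D_x = 2  [[BC ⟂ CD ⇒ -9x+3y-24=0] ∩ [|D−(4, 20)|²=40]]
2. D_y = 14  [[BC ⟂ CD ⇒ -9x+3y-24=0] ∩ [|D−(4, 20)|²=40]]
   so D = (2, 14)

D = (2, 14)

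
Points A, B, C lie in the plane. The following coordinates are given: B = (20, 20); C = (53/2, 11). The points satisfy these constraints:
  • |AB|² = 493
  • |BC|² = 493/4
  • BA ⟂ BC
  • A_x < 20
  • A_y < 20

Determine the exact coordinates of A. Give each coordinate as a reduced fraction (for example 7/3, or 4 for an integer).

A = (2, 7)

1. A_x = 2  [[BA ⟂ BC ⇒ 13/2x-9y+50=0] ∩ [|A−(20, 20)|²=493]]
2. A_y = 7  [[BA ⟂ BC ⇒ 13/2x-9y+50=0] ∩ [|A−(20, 20)|²=493]]
   so A = (2, 7)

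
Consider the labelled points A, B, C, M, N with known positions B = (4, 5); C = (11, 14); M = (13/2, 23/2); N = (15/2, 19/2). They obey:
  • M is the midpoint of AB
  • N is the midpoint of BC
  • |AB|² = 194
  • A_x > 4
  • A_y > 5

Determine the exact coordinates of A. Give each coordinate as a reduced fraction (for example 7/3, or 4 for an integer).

1. A_x = 9  [A = 2·M−B = 2·(13/2, 23/2)−(4, 5)]
2. A_y = 18  [A = 2·M−B = 2·(13/2, 23/2)−(4, 5)]
   so A = (9, 18)

A = (9, 18)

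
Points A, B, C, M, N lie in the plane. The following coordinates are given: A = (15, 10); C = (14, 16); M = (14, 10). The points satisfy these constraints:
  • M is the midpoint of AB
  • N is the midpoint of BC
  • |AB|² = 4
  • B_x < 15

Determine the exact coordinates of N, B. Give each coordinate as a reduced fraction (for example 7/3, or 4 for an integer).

1. B_x = 13  [B = 2·M−A = 2·(14, 10)−(15, 10)]
2. B_y = 10  [B = 2·M−A = 2·(14, 10)−(15, 10)]
   so B = (13, 10)
3. N_x = 27/2  [2·N = B+C = (13, 10)+(14, 16)]
4. N_y = 13  [2·N = B+C = (13, 10)+(14, 16)]
   so N = (27/2, 13)

N = (27/2, 13)
B = (13, 10)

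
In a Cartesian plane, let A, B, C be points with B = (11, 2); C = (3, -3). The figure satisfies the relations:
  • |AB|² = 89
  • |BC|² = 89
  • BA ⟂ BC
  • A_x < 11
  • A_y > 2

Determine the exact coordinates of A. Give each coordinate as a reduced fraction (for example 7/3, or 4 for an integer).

A = (6, 10)

1. A_x = 6  [[BA ⟂ BC ⇒ -8x-5y+98=0] ∩ [|A−(11, 2)|²=89]]
2. A_y = 10  [[BA ⟂ BC ⇒ -8x-5y+98=0] ∩ [|A−(11, 2)|²=89]]
   so A = (6, 10)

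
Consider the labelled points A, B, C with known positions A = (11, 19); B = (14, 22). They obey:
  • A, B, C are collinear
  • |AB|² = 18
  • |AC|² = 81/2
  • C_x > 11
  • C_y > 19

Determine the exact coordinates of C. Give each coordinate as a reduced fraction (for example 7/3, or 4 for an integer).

C = (31/2, 47/2)

1. C_x = 31/2  [[A, B, C are collinear ⇒ -3x+3y-24=0] ∩ [|C−(11, 19)|²=81/2]]
2. C_y = 47/2  [[A, B, C are collinear ⇒ -3x+3y-24=0] ∩ [|C−(11, 19)|²=81/2]]
   so C = (31/2, 47/2)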